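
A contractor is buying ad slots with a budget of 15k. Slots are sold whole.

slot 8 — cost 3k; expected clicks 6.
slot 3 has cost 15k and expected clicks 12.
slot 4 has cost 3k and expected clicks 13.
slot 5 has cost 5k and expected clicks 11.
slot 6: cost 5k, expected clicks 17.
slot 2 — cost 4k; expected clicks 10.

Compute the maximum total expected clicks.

Allowing fractional choices, the relaxed optimum would be about 46.6, but ad slots are indivisible.
slot 4 + slot 5 + slot 6: cost 3 + 5 + 5 = 13 ≤ 15, expected clicks 13 + 11 + 17 = 41.
slot 4 + slot 6 + slot 2: cost 3 + 5 + 4 = 12 ≤ 15, expected clicks 13 + 17 + 10 = 40.
slot 8 + slot 4 + slot 6 + slot 2: cost 3 + 3 + 5 + 4 = 15 ≤ 15, expected clicks 6 + 13 + 17 + 10 = 46.
Best is slot 8, slot 4, slot 6, and slot 2 with total expected clicks 46.

46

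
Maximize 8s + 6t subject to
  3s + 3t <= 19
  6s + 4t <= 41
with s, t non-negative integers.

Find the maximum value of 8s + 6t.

The continuous relaxation peaks at (6.33, 0) with value 50.67; rounding to a feasible lattice point costs some objective.
(s,t)=(6,0): 3·6+3·0=18≤19, 6·6+4·0=36≤41, objective 48.
(s,t)=(5,1): 3·5+3·1=18≤19, 6·5+4·1=34≤41, objective 46.
No feasible integer point exceeds 48.

48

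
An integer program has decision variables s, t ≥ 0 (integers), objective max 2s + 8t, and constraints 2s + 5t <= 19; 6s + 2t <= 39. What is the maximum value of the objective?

28

(s,t)=(2,3): 2·2+5·3=19≤19, 6·2+2·3=18≤39, objective 28.
(s,t)=(1,3): 2·1+5·3=17≤19, 6·1+2·3=12≤39, objective 26.
No feasible integer point exceeds 28.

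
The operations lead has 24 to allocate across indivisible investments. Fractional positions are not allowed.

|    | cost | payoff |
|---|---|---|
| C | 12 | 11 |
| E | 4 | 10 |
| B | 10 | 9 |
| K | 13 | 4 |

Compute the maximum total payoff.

21

Allowing fractional choices, the relaxed optimum would be about 28.2, but investments are indivisible.
E + B: cost 4 + 10 = 14 ≤ 24, payoff 10 + 9 = 19.
C + E: cost 12 + 4 = 16 ≤ 24, payoff 11 + 10 = 21.
C + B: cost 12 + 10 = 22 ≤ 24, payoff 11 + 9 = 20.
Best is C and E with total payoff 21.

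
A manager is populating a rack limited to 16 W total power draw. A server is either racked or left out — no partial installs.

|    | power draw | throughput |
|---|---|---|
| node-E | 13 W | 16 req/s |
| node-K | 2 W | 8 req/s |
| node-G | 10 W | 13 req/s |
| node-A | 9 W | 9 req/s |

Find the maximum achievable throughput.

24

This is an integer program with binary decision variables.
node-K + node-G: power draw 2 + 10 = 12 ≤ 16, throughput 8 + 13 = 21.
node-E + node-K: power draw 13 + 2 = 15 ≤ 16, throughput 16 + 8 = 24.
Best is node-E and node-K with total throughput 24.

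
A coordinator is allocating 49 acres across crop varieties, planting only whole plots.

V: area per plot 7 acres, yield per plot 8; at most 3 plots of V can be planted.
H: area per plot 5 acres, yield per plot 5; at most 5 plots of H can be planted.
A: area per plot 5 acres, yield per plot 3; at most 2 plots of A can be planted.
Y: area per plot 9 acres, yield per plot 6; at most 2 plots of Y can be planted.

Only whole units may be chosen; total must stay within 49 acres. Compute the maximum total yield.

Take 3×V and 5×H: area 46 ≤ 49, yield 3·8 + 5·5 = 49.
V has the best ratio (8/7) and is taken to its limit of 3; remaining capacity is filled optimally with the others.

49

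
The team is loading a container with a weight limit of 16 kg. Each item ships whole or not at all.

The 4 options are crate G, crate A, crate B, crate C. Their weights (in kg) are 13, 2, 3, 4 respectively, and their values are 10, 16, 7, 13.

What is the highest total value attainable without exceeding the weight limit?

36

This is a 0-1 knapsack instance.
Allowing fractional choices, the relaxed optimum would be about 41.4, but items are indivisible.
crate A + crate C: weight 2 + 4 = 6 ≤ 16, value 16 + 13 = 29.
crate A + crate B + crate C: weight 2 + 3 + 4 = 9 ≤ 16, value 16 + 7 + 13 = 36.
crate G + crate A: weight 13 + 2 = 15 ≤ 16, value 10 + 16 = 26.
Best is crate A, crate B, and crate C with total value 36.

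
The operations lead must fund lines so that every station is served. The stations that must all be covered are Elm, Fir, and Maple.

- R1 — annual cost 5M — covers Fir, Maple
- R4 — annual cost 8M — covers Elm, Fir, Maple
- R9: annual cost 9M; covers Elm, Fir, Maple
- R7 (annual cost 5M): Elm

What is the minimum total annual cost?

The greedy cost-per-new-station heuristic would pick R1 and R7 for 10, but a cheaper cover exists.
R4 alone covers Elm, Fir, Maple — every station.
Total annual cost: 8.
No cover costs less than 8.

8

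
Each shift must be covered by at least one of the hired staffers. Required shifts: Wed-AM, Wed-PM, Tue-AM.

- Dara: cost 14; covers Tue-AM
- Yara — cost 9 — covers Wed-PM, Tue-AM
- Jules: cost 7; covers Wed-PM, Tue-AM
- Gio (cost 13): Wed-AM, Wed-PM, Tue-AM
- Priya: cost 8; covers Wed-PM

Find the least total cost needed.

Gio alone covers Wed-AM, Wed-PM, Tue-AM — every shift.
Total cost: 13.

13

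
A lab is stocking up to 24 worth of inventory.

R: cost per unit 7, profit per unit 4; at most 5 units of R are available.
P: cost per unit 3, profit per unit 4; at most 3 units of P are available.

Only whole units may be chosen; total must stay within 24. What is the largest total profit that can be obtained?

20

P has the best ratio (4/3); taking only P gives at most 3×4 = 12 (stopped by the supply cap of 3).
Mixing does better — 2×R and 3×P: cost 23 ≤ 24, profit 2·4 + 3·4 = 20.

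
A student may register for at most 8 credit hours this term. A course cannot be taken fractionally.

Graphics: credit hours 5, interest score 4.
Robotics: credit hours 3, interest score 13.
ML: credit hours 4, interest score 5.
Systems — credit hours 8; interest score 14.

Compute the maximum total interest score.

18

This is an integer program with binary decision variables.
Take Robotics and ML: credit hours 3 + 4 = 7 ≤ 8, interest score 13 + 5 = 18.
No other feasible combination does better.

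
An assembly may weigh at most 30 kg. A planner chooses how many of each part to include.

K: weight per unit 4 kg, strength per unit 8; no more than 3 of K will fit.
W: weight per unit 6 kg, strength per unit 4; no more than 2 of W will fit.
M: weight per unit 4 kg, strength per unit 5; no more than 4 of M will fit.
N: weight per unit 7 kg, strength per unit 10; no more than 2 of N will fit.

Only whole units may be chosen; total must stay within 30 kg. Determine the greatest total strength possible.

2×K, 2×M, and 2×N: weight 30 ≤ 30, strength 2·8 + 2·5 + 2·10 = 46.
3×K, 1×M, and 2×N: weight 30 ≤ 30, strength 3·8 + 1·5 + 2·10 = 49.
Best is 49.

49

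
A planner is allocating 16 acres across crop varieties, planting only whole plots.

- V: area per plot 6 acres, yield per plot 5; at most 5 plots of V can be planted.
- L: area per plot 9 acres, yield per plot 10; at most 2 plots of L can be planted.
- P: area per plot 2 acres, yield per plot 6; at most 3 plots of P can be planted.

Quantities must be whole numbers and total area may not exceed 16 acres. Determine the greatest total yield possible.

P has the best ratio (6/2); taking only P gives at most 3×6 = 18 (stopped by the supply cap of 3).
Mixing does better — 1×L and 3×P: area 15 ≤ 16, yield 1·10 + 3·6 = 28.

28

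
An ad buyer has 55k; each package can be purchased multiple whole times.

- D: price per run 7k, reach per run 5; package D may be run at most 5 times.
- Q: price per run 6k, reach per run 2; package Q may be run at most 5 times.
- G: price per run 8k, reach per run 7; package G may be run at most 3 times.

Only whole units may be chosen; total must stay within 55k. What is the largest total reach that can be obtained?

G has the best ratio (7/8); taking only G gives at most 3×7 = 21 (stopped by the supply cap of 3).
Mixing does better — 4×D and 3×G: price 52 ≤ 55, reach 4·5 + 3·7 = 41.

41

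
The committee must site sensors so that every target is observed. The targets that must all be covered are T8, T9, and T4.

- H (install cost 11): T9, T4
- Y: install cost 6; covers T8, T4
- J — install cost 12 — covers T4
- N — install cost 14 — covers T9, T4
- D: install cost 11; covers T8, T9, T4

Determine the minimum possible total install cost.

The greedy cost-per-new-target heuristic would pick Y and H for 17, but a cheaper cover exists.
D alone covers T8, T9, T4 — every target.
Total install cost: 11.
No cover costs less than 11.

11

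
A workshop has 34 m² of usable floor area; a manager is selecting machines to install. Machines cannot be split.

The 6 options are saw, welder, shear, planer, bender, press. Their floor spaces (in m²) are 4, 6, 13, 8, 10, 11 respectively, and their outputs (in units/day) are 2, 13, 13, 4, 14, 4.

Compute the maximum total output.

42

saw + welder + planer + bender: floor space 4 + 6 + 8 + 10 = 28 ≤ 34, output 2 + 13 + 4 + 14 = 33.
welder + shear + bender: floor space 6 + 13 + 10 = 29 ≤ 34, output 13 + 13 + 14 = 40.
saw + welder + shear + bender: floor space 4 + 6 + 13 + 10 = 33 ≤ 34, output 2 + 13 + 13 + 14 = 42.
Best is saw, welder, shear, and bender with total output 42.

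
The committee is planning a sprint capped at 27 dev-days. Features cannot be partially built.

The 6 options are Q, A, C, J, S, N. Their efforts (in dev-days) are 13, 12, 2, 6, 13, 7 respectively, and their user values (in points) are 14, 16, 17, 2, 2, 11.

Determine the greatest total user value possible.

47

A + C + J + N: effort 12 + 2 + 6 + 7 = 27 ≤ 27, user value 16 + 17 + 2 + 11 = 46.
A + C + N: effort 12 + 2 + 7 = 21 ≤ 27, user value 16 + 17 + 11 = 44.
Q + A + C: effort 13 + 12 + 2 = 27 ≤ 27, user value 14 + 16 + 17 = 47.
Best is Q, A, and C with total user value 47.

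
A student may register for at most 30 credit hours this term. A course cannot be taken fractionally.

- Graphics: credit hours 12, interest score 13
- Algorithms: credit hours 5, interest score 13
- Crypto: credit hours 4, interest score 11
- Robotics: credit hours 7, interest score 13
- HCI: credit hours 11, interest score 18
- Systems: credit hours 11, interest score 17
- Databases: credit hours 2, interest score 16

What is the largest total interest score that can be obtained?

71

Take Algorithms, Crypto, Robotics, HCI, and Databases: credit hours 5 + 4 + 7 + 11 + 2 = 29 ≤ 30, interest score 13 + 11 + 13 + 18 + 16 = 71.
No other feasible combination does better.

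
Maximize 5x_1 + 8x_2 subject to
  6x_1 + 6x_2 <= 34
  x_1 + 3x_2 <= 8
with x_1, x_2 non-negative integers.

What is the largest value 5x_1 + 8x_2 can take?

The continuous relaxation peaks at (4.5, 1.17) with value 31.83; rounding to a feasible lattice point costs some objective.
(x_1,x_2)=(4,1) is feasible, giving 28.
(x_1,x_2)=(5,0) is feasible, giving 25.
Maximum is 28 at (x_1,x_2)=(4,1).

28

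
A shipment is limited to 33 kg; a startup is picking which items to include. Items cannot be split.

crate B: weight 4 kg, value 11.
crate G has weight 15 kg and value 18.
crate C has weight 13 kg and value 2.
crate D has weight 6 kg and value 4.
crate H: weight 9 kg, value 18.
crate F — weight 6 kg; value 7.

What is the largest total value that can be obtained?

Allowing fractional choices, the relaxed optimum would be about 52.8, but items are indivisible.
crate G + crate H + crate F: weight 15 + 9 + 6 = 30 ≤ 33, value 18 + 18 + 7 = 43.
crate B + crate D + crate H + crate F: weight 4 + 6 + 9 + 6 = 25 ≤ 33, value 11 + 4 + 18 + 7 = 40.
crate B + crate G + crate H: weight 4 + 15 + 9 = 28 ≤ 33, value 11 + 18 + 18 = 47.
Best is crate B, crate G, and crate H with total value 47.

47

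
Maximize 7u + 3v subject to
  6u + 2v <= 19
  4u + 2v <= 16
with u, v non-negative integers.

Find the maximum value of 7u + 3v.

25

Relaxing integrality, the LP optimum is 25.50 at (u,v) = (1.5, 5), which is not an integer point.
(u,v)=(1,6): 6·1+2·6=18≤19, 4·1+2·6=16≤16, objective 25.
(u,v)=(1,5): 6·1+2·5=16≤19, 4·1+2·5=14≤16, objective 22.
(u,v)=(0,7): 6·0+2·7=14≤19, 4·0+2·7=14≤16, objective 21.
Maximum is 25 at (u,v)=(1,6).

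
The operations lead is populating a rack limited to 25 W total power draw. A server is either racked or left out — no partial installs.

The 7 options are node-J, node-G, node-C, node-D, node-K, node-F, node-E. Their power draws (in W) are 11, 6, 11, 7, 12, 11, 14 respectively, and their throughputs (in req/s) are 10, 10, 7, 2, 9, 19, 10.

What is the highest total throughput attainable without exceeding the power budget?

Treat it as a binary knapsack problem.
Allowing fractional choices, the relaxed optimum would be about 36.3, but servers are indivisible.
node-J + node-F: power draw 11 + 11 = 22 ≤ 25, throughput 10 + 19 = 29.
node-G + node-D + node-F: power draw 6 + 7 + 11 = 24 ≤ 25, throughput 10 + 2 + 19 = 31.
node-G + node-F: power draw 6 + 11 = 17 ≤ 25, throughput 10 + 19 = 29.
Best is node-G, node-D, and node-F with total throughput 31.

31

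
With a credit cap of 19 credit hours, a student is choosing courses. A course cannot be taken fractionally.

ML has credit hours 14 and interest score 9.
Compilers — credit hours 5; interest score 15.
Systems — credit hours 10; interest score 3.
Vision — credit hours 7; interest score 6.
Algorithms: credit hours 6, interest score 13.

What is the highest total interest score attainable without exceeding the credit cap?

This is an integer program with binary decision variables.
Take Compilers, Vision, and Algorithms: credit hours 5 + 7 + 6 = 18 ≤ 19, interest score 15 + 6 + 13 = 34.
No other feasible combination does better.

34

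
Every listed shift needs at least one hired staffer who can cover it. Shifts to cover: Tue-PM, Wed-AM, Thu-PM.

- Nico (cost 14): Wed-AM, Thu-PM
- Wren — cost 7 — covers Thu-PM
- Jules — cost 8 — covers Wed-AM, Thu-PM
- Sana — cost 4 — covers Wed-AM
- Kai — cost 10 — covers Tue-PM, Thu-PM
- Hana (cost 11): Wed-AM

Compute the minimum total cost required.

14

The greedy cost-per-new-shift heuristic would pick Jules and Kai for 18, but a cheaper cover exists.
Choose Sana and Kai: together they cover Tue-PM, Wed-AM, Thu-PM — every shift.
Total cost: 4 + 10 = 14.
No cover costs less than 14.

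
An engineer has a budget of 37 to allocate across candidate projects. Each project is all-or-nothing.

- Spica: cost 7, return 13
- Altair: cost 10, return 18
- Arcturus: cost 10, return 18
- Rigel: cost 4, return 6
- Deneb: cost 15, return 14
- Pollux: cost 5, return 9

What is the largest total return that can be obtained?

64

Allowing fractional choices, the relaxed optimum would be about 64.9, but projects are indivisible.
Spica + Altair + Arcturus + Pollux: cost 7 + 10 + 10 + 5 = 32 ≤ 37, return 13 + 18 + 18 + 9 = 58.
Spica + Altair + Arcturus + Rigel + Pollux: cost 7 + 10 + 10 + 4 + 5 = 36 ≤ 37, return 13 + 18 + 18 + 6 + 9 = 64.
Spica + Altair + Arcturus + Rigel: cost 7 + 10 + 10 + 4 = 31 ≤ 37, return 13 + 18 + 18 + 6 = 55.
Best is Spica, Altair, Arcturus, Rigel, and Pollux with total return 64.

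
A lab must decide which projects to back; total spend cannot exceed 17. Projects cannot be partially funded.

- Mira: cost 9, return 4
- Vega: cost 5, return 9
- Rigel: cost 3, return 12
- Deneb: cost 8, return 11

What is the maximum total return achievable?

Allowing fractional choices, the relaxed optimum would be about 32.4, but projects are indivisible.
Vega + Rigel + Deneb: cost 5 + 3 + 8 = 16 ≤ 17, return 9 + 12 + 11 = 32.
Mira + Vega + Rigel: cost 9 + 5 + 3 = 17 ≤ 17, return 4 + 9 + 12 = 25.
Rigel + Deneb: cost 3 + 8 = 11 ≤ 17, return 12 + 11 = 23.
Best is Vega, Rigel, and Deneb with total return 32.

32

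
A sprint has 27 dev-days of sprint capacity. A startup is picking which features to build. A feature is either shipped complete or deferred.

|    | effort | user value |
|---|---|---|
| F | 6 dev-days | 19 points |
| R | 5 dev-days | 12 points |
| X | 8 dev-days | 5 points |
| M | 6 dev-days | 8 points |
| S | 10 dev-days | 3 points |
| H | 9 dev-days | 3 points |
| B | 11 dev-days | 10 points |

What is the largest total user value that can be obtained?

44

Treat it as a binary knapsack problem.
Allowing fractional choices, the relaxed optimum would be about 48.1, but features are indivisible.
F + R + X + M: effort 6 + 5 + 8 + 6 = 25 ≤ 27, user value 19 + 12 + 5 + 8 = 44.
F + R + M + S: effort 6 + 5 + 6 + 10 = 27 ≤ 27, user value 19 + 12 + 8 + 3 = 42.
F + R + M + H: effort 6 + 5 + 6 + 9 = 26 ≤ 27, user value 19 + 12 + 8 + 3 = 42.
Best is F, R, X, and M with total user value 44.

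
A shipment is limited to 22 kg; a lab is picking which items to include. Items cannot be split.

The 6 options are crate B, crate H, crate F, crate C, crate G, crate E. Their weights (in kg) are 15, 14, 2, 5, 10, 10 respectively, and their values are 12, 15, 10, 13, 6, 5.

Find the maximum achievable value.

38

This is an integer program with binary decision variables.
crate F + crate C + crate G: weight 2 + 5 + 10 = 17 ≤ 22, value 10 + 13 + 6 = 29.
crate H + crate F + crate C: weight 14 + 2 + 5 = 21 ≤ 22, value 15 + 10 + 13 = 38.
crate B + crate F + crate C: weight 15 + 2 + 5 = 22 ≤ 22, value 12 + 10 + 13 = 35.
Best is crate H, crate F, and crate C with total value 38.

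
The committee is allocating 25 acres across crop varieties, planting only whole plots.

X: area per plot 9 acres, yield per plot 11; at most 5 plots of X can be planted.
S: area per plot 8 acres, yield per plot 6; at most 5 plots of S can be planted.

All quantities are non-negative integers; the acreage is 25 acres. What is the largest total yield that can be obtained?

This is a bounded integer knapsack.
Take 1×X and 2×S: area 25 ≤ 25, yield 1·11 + 2·6 = 23.
No other integer combination yields more.

23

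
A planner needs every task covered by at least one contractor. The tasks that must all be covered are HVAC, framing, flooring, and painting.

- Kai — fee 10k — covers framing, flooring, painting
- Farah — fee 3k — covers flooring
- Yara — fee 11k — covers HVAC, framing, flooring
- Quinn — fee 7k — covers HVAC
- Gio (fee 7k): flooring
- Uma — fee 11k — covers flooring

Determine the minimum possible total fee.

17

Choose Kai and Quinn: together they cover HVAC, framing, flooring, painting — every task.
Total fee: 10 + 7 = 17.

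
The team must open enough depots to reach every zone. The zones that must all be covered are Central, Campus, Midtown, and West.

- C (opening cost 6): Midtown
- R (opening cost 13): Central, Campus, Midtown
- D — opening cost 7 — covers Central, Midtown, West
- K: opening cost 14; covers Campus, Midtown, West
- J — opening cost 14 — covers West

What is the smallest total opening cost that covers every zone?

20

Choose R and D: together they cover Central, Campus, Midtown, West — every zone.
Total opening cost: 13 + 7 = 20.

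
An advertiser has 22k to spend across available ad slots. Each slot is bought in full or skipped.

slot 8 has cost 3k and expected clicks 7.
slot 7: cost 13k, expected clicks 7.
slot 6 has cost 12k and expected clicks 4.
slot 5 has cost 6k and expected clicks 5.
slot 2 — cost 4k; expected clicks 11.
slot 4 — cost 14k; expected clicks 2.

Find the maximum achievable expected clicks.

Treat it as a binary knapsack problem.
Allowing fractional choices, the relaxed optimum would be about 27.8, but ad slots are indivisible.
slot 8 + slot 7 + slot 2: cost 3 + 13 + 4 = 20 ≤ 22, expected clicks 7 + 7 + 11 = 25.
slot 8 + slot 5 + slot 2: cost 3 + 6 + 4 = 13 ≤ 22, expected clicks 7 + 5 + 11 = 23.
slot 8 + slot 6 + slot 2: cost 3 + 12 + 4 = 19 ≤ 22, expected clicks 7 + 4 + 11 = 22.
Best is slot 8, slot 7, and slot 2 with total expected clicks 25.

25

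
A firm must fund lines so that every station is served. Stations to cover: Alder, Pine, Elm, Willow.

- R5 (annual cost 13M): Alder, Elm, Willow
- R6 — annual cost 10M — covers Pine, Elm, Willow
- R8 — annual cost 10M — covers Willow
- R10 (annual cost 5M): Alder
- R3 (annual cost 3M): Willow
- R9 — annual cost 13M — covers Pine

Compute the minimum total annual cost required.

Choose R6 and R10: together they cover Alder, Pine, Elm, Willow — every station.
Total annual cost: 10 + 5 = 15.

15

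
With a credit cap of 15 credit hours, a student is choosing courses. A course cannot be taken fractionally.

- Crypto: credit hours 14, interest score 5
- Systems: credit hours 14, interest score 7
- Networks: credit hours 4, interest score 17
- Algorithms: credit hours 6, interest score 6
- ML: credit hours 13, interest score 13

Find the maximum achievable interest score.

ML: credit hours 13 ≤ 15, interest score 13.
Networks: credit hours 4 ≤ 15, interest score 17.
Networks + Algorithms: credit hours 4 + 6 = 10 ≤ 15, interest score 17 + 6 = 23.
Best is Networks and Algorithms with total interest score 23.

23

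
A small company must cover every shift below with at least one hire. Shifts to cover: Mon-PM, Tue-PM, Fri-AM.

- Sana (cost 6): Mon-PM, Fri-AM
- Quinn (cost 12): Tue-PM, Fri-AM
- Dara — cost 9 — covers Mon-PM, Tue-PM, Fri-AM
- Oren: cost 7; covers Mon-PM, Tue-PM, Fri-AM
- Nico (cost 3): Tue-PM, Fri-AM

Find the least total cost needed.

The greedy cost-per-new-shift heuristic would pick Nico and Sana for 9, but a cheaper cover exists.
Oren alone covers Mon-PM, Tue-PM, Fri-AM — every shift.
Total cost: 7.
No cover costs less than 7.

7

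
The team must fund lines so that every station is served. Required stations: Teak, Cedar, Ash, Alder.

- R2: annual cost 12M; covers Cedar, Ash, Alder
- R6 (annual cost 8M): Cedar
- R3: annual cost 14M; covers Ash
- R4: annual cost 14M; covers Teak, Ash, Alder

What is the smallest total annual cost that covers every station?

22

The greedy cost-per-new-station heuristic would pick R2 and R4 for 26, but a cheaper cover exists.
Choose R6 and R4: together they cover Teak, Cedar, Ash, Alder — every station.
Total annual cost: 8 + 14 = 22.
No cover costs less than 22.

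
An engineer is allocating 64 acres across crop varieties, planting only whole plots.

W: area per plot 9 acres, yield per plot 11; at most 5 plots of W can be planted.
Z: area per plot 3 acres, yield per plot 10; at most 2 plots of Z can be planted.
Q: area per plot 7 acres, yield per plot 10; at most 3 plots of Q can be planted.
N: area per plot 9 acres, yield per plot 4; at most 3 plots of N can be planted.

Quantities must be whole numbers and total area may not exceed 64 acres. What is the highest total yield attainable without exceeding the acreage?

94

This is a bounded integer knapsack.
Z has the best ratio (10/3); taking only Z gives at most 2×10 = 20 (stopped by the supply cap of 2).
Mixing does better — 4×W, 2×Z, and 3×Q: area 63 ≤ 64, yield 4·11 + 2·10 + 3·10 = 94.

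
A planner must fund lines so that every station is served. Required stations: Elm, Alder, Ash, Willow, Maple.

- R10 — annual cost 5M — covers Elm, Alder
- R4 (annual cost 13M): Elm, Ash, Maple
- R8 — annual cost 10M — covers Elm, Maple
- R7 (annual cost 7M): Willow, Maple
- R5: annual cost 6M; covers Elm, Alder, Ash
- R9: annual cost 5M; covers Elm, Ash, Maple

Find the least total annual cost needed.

The greedy cost-per-new-station heuristic would pick R9, R10, and R7 for 17, but a cheaper cover exists.
Choose R7 and R5: together they cover Elm, Alder, Ash, Willow, Maple — every station.
Total annual cost: 7 + 6 = 13.
No cover costs less than 13.

13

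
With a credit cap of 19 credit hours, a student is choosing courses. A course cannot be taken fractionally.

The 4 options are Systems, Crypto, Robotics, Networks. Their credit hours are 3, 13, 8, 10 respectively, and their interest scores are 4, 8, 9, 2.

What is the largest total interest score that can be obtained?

13

This is a 0-1 knapsack instance.
Allowing fractional choices, the relaxed optimum would be about 17.9, but courses are indivisible.
Systems + Robotics: credit hours 3 + 8 = 11 ≤ 19, interest score 4 + 9 = 13.
Systems + Crypto: credit hours 3 + 13 = 16 ≤ 19, interest score 4 + 8 = 12.
Best is Systems and Robotics with total interest score 13.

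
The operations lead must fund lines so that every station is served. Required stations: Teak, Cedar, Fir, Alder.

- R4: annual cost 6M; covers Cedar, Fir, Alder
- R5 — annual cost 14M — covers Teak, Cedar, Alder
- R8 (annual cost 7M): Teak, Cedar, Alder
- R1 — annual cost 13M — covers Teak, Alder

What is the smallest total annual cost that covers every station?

This is an integer covering problem.
Choose R4 and R8: together they cover Teak, Cedar, Fir, Alder — every station.
Total annual cost: 6 + 7 = 13.

13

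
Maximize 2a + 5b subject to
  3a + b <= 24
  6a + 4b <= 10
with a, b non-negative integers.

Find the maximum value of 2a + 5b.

(a,b)=(0,2): 3·0+1·2=2≤24, 6·0+4·2=8≤10, objective 10.
(a,b)=(1,1): 3·1+1·1=4≤24, 6·1+4·1=10≤10, objective 7.
(a,b)=(0,1): 3·0+1·1=1≤24, 6·0+4·1=4≤10, objective 5.
No feasible integer point exceeds 10.

10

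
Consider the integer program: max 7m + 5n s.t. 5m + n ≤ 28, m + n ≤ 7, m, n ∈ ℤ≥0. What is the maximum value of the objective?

45

(m,n)=(5,2): 5·5+1·2=27≤28, 1·5+1·2=7≤7, objective 45.
(m,n)=(4,3): 5·4+1·3=23≤28, 1·4+1·3=7≤7, objective 43.
(m,n)=(5,1): 5·5+1·1=26≤28, 1·5+1·1=6≤7, objective 40.
The best lattice point is (5,2), giving 45.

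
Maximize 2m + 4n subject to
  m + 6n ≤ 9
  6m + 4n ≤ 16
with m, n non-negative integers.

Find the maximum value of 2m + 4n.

(m,n)=(2,1) is feasible, giving 8.
(m,n)=(1,1) is feasible, giving 6.
(m,n)=(0,1) is feasible, giving 4.
(m,n)=(2,0) is feasible, giving 4.
Maximum is 8 at (m,n)=(2,1).

8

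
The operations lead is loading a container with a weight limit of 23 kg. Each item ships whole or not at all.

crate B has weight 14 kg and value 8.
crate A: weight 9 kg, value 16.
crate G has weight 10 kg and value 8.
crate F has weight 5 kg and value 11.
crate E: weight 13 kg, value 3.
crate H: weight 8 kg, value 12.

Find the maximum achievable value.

Treat it as a binary knapsack problem.
Allowing fractional choices, the relaxed optimum would be about 39.8, but items are indivisible.
crate G + crate F + crate H: weight 10 + 5 + 8 = 23 ≤ 23, value 8 + 11 + 12 = 31.
crate A + crate F + crate H: weight 9 + 5 + 8 = 22 ≤ 23, value 16 + 11 + 12 = 39.
crate A + crate H: weight 9 + 8 = 17 ≤ 23, value 16 + 12 = 28.
Best is crate A, crate F, and crate H with total value 39.

39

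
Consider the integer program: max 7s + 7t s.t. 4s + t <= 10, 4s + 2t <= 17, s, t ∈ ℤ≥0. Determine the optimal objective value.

The continuous relaxation peaks at (0, 8.5) with value 59.50; rounding to a feasible lattice point costs some objective.
(s,t)=(0,8): 4·0+1·8=8≤10, 4·0+2·8=16≤17, objective 56.
(s,t)=(0,7): 4·0+1·7=7≤10, 4·0+2·7=14≤17, objective 49.
Maximum is 56 at (s,t)=(0,8).

56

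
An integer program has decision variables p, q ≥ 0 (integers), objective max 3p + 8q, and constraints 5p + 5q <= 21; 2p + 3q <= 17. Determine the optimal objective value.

The continuous relaxation peaks at (0, 4.2) with value 33.60; rounding to a feasible lattice point costs some objective.
(p,q)=(0,4): 5·0+5·4=20≤21, 2·0+3·4=12≤17, objective 32.
(p,q)=(1,3): 5·1+5·3=20≤21, 2·1+3·3=11≤17, objective 27.
The best lattice point is (0,4), giving 32.

32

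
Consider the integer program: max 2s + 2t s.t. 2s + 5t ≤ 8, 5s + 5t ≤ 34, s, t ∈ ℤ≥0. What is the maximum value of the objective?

(s,t)=(4,0): 2·4+5·0=8≤8, 5·4+5·0=20≤34, objective 8.
(s,t)=(3,0): 2·3+5·0=6≤8, 5·3+5·0=15≤34, objective 6.
Maximum is 8 at (s,t)=(4,0).

8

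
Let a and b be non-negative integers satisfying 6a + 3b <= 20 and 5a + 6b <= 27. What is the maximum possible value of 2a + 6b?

24

(a,b)=(0,4): 6·0+3·4=12≤20, 5·0+6·4=24≤27, objective 24.
(a,b)=(1,3): 6·1+3·3=15≤20, 5·1+6·3=23≤27, objective 20.
(a,b)=(0,3): 6·0+3·3=9≤20, 5·0+6·3=18≤27, objective 18.
No feasible integer point exceeds 24.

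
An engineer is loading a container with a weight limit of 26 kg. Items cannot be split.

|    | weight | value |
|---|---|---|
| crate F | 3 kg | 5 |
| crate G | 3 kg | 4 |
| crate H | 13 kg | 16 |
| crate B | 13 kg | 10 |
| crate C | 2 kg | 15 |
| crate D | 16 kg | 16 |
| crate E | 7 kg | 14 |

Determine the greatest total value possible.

Treat it as a binary knapsack problem.
Allowing fractional choices, the relaxed optimum would be about 51.5, but items are indivisible.
crate F + crate H + crate C + crate E: weight 3 + 13 + 2 + 7 = 25 ≤ 26, value 5 + 16 + 15 + 14 = 50.
crate G + crate H + crate C + crate E: weight 3 + 13 + 2 + 7 = 25 ≤ 26, value 4 + 16 + 15 + 14 = 49.
Best is crate F, crate H, crate C, and crate E with total value 50.

50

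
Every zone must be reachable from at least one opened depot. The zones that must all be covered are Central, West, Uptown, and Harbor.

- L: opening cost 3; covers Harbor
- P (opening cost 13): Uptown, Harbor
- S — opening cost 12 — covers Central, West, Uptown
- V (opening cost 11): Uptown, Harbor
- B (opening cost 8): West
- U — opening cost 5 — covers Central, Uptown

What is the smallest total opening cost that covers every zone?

15

This is an integer covering problem.
Choose L and S: together they cover Central, West, Uptown, Harbor — every zone.
Total opening cost: 3 + 12 = 15.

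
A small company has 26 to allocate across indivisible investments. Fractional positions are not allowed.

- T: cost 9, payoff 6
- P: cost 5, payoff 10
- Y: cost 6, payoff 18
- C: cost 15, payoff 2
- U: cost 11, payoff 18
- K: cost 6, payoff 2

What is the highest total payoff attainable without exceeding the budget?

Allowing fractional choices, the relaxed optimum would be about 48.7, but investments are indivisible.
T + Y + U: cost 9 + 6 + 11 = 26 ≤ 26, payoff 6 + 18 + 18 = 42.
P + Y + U: cost 5 + 6 + 11 = 22 ≤ 26, payoff 10 + 18 + 18 = 46.
Best is P, Y, and U with total payoff 46.

46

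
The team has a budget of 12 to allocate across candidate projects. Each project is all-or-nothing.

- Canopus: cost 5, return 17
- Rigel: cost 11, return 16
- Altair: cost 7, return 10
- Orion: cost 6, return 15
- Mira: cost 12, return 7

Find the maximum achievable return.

Take Canopus and Orion: cost 5 + 6 = 11 ≤ 12, return 17 + 15 = 32.
No other feasible combination does better.

32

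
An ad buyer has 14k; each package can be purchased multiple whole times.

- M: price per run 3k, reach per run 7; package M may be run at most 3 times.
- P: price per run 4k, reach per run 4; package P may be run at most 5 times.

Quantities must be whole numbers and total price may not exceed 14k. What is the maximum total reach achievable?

M has the best ratio (7/3); taking only M gives at most 3×7 = 21 (stopped by the supply cap of 3).
Mixing does better — 3×M and 1×P: price 13 ≤ 14, reach 3·7 + 1·4 = 25.

25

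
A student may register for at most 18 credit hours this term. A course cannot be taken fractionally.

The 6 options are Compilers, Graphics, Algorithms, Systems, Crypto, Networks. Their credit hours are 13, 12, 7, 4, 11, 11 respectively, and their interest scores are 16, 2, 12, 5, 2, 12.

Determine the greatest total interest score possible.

Algorithms + Networks: credit hours 7 + 11 = 18 ≤ 18, interest score 12 + 12 = 24.
Compilers + Systems: credit hours 13 + 4 = 17 ≤ 18, interest score 16 + 5 = 21.
Best is Algorithms and Networks with total interest score 24.

24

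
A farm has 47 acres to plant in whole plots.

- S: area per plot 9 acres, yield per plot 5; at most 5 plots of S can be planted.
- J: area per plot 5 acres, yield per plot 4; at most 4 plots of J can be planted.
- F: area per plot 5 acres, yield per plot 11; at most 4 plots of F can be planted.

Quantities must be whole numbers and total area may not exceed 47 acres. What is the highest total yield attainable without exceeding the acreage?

Take 1×S, 3×J, and 4×F: area 44 ≤ 47, yield 1·5 + 3·4 + 4·11 = 61.
F has the best ratio (11/5) and is taken to its limit of 4; remaining capacity is filled optimally with the others.

61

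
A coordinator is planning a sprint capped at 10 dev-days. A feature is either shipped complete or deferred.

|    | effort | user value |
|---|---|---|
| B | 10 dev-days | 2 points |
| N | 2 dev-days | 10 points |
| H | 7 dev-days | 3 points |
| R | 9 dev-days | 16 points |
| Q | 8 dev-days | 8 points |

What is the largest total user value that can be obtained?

This is a 0-1 knapsack instance.
Allowing fractional choices, the relaxed optimum would be about 24.2, but features are indivisible.
N + H: effort 2 + 7 = 9 ≤ 10, user value 10 + 3 = 13.
R: effort 9 ≤ 10, user value 16.
N + Q: effort 2 + 8 = 10 ≤ 10, user value 10 + 8 = 18.
Best is N and Q with total user value 18.

18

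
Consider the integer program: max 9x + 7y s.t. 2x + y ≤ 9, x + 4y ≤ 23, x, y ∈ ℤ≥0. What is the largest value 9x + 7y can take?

(x,y)=(2,5) is feasible, giving 53.
(x,y)=(2,4) is feasible, giving 46.
(x,y)=(1,5) is feasible, giving 44.
(x,y)=(1,4) is feasible, giving 37.
The best lattice point is (2,5), giving 53.

53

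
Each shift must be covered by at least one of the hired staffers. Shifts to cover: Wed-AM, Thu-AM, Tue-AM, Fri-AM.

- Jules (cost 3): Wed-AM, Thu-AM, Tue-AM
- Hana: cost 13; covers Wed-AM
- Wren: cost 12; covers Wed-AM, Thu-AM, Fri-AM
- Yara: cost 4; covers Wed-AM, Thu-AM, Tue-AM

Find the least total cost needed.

Choose Jules and Wren: together they cover Wed-AM, Thu-AM, Tue-AM, Fri-AM — every shift.
Total cost: 3 + 12 = 15.
No cover costs less than 15.

15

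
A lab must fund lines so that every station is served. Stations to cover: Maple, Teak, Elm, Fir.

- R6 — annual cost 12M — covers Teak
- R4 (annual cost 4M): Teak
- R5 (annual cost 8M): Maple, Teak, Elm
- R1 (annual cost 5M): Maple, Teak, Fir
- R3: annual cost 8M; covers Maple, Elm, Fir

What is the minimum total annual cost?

The greedy cost-per-new-station heuristic would pick R1 and R5 for 13, but a cheaper cover exists.
Choose R4 and R3: together they cover Maple, Teak, Elm, Fir — every station.
Total annual cost: 4 + 8 = 12.
No cover costs less than 12.

12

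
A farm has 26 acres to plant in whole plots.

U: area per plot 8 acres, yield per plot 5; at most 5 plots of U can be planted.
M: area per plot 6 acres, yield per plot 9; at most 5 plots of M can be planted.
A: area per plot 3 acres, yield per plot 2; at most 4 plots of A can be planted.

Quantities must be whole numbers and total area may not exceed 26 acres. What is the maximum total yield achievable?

36

M has the best ratio (9/6); taking only M gives at most 4×9 = 36 (stopped by the area limit).
Optimal: 4×M: area 24 ≤ 26, yield 4·9 = 36.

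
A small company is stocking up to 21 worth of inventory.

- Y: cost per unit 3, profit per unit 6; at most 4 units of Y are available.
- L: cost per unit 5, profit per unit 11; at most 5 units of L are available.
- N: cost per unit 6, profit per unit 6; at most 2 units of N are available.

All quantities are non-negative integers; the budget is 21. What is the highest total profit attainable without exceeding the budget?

4×L: cost 20 ≤ 21, profit 4·11 = 44.
2×Y and 3×L: cost 21 ≤ 21, profit 2·6 + 3·11 = 45.
Best is 45.

45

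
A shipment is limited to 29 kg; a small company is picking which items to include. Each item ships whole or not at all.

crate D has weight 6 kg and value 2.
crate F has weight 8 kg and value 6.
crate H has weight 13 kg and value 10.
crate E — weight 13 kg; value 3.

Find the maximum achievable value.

Allowing fractional choices, the relaxed optimum would be about 18.5, but items are indivisible.
crate D + crate F + crate H: weight 6 + 8 + 13 = 27 ≤ 29, value 2 + 6 + 10 = 18.
crate F + crate H: weight 8 + 13 = 21 ≤ 29, value 6 + 10 = 16.
crate H + crate E: weight 13 + 13 = 26 ≤ 29, value 10 + 3 = 13.
Best is crate D, crate F, and crate H with total value 18.

18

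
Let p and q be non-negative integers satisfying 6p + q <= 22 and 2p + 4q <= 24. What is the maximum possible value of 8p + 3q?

(p,q)=(3,4): 6·3+1·4=22≤22, 2·3+4·4=22≤24, objective 36.
(p,q)=(3,3): 6·3+1·3=21≤22, 2·3+4·3=18≤24, objective 33.
No feasible integer point exceeds 36.

36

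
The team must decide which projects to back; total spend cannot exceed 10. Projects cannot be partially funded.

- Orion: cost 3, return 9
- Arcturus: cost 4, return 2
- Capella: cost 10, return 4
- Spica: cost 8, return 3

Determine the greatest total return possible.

11

Allowing fractional choices, the relaxed optimum would be about 12.2, but projects are indivisible.
Orion + Arcturus: cost 3 + 4 = 7 ≤ 10, return 9 + 2 = 11.
Capella: cost 10 ≤ 10, return 4.
Orion: cost 3 ≤ 10, return 9.
Best is Orion and Arcturus with total return 11.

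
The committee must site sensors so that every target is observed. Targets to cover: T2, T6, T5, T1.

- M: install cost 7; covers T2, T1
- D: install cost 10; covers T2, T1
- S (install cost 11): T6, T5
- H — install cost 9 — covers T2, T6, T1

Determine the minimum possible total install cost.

18

Choose M and S: together they cover T2, T6, T5, T1 — every target.
Total install cost: 7 + 11 = 18.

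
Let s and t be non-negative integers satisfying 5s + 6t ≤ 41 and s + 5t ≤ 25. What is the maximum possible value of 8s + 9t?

(s,t)=(7,1): 5·7+6·1=41≤41, 1·7+5·1=12≤25, objective 65.
(s,t)=(8,0): 5·8+6·0=40≤41, 1·8+5·0=8≤25, objective 64.
(s,t)=(6,1): 5·6+6·1=36≤41, 1·6+5·1=11≤25, objective 57.
No feasible integer point exceeds 65.

65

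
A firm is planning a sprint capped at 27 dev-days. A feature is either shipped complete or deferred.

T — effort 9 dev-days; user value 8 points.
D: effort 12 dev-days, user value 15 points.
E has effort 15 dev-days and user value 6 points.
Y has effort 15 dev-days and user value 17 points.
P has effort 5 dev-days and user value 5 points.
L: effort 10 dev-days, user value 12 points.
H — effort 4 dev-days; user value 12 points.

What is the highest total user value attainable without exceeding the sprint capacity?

39

Take D, L, and H: effort 12 + 10 + 4 = 26 ≤ 27, user value 15 + 12 + 12 = 39.
No other feasible combination does better.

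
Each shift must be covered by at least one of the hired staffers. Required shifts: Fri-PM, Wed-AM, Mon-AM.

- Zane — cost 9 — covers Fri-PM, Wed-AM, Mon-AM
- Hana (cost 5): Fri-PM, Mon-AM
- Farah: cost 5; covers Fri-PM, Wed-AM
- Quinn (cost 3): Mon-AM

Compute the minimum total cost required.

This is a weighted set-cover instance.
The greedy cost-per-new-shift heuristic would pick Hana and Farah for 10, but a cheaper cover exists.
Choose Farah and Quinn: together they cover Fri-PM, Wed-AM, Mon-AM — every shift.
Total cost: 5 + 3 = 8.
No cover costs less than 8.

8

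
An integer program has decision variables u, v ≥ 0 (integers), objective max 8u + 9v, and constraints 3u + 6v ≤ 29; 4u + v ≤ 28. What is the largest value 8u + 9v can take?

58

The continuous relaxation peaks at (6.62, 1.52) with value 66.67; rounding to a feasible lattice point costs some objective.
(u,v)=(5,2): 3·5+6·2=27≤29, 4·5+1·2=22≤28, objective 58.
(u,v)=(6,1): 3·6+6·1=24≤29, 4·6+1·1=25≤28, objective 57.
(u,v)=(7,0): 3·7+6·0=21≤29, 4·7+1·0=28≤28, objective 56.
Maximum is 58 at (u,v)=(5,2).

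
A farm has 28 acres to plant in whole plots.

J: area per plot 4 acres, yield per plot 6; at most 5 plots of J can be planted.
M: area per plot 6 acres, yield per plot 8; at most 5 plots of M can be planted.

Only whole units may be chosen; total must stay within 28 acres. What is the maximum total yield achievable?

40

Take 4×J and 2×M: area 28 ≤ 28, yield 4·6 + 2·8 = 40.
No other integer combination yields more.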